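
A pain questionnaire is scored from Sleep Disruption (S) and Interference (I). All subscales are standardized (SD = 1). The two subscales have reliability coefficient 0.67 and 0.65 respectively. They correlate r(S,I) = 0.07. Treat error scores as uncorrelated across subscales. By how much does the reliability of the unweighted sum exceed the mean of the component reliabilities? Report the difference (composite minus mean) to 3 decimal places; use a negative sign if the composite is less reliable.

Var(sum) = 2 + 0.14 = 2.14; true-score variance = 1.32 + 0.14 = 1.46; composite reliability = 0.6822.
Mean component reliability = 0.6600.
Difference = 0.6822 − 0.6600 = 0.022.

0.022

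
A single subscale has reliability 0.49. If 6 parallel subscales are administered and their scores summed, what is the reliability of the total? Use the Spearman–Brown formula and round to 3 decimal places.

ρ_k = kρ / (1 + (k−1)ρ) = 6·0.49 / (1 + 5·0.49) = 2.940 / 3.450 = 0.852.

0.852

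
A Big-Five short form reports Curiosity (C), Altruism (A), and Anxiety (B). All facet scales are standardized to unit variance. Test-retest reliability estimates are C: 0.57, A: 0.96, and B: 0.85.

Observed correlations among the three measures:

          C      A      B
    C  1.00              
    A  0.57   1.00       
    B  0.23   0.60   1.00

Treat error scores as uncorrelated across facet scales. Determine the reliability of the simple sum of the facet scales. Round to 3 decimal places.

Var(C+A+B) = 3 + 2·[0.57 + 0.23 + 0.60] = 3 + 2.8 = 5.8.
Because errors are independent across components, Cov(Tᵢ,Tⱼ) = Cov(Xᵢ,Xⱼ); the off-diagonal part of the true-score variance is the same as above.
True-score variance = [0.57 + 0.96 + 0.85] + 2.8 = 2.38 + 2.8 = 5.18.
Reliability = 5.18 / 5.8 = 0.893.

0.893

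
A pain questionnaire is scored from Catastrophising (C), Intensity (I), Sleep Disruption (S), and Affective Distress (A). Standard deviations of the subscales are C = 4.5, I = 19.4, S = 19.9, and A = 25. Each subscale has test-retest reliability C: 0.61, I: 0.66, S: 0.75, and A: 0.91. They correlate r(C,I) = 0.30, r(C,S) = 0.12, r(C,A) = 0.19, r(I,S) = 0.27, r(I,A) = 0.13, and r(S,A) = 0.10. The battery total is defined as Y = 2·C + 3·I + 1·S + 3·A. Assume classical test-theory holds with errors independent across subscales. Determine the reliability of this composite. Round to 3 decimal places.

Var(Y) = 2²·4.5² + 3²·19.4² + 19.9² + 3²·25² + 2·[6·4.5·19.4·0.30 + 2·4.5·19.9·0.12 + 6·4.5·25·0.19 + 3·19.4·19.9·0.27 + 9·19.4·25·0.13 + 3·19.9·25·0.10] = 9489.25 + 2672.58 = 12161.8.
Under uncorrelated errors the observed covariances equal the true-score covariances, so only the own-variance terms attenuate.
True-score variance = [2²·4.5²·0.61 + 3²·19.4²·0.66 + 19.9²·0.75 + 3²·25²·0.91] + 2672.58 = 7700.75 + 2672.58 = 10373.3.
Reliability = 10373.3 / 12161.8 = 0.853.

0.853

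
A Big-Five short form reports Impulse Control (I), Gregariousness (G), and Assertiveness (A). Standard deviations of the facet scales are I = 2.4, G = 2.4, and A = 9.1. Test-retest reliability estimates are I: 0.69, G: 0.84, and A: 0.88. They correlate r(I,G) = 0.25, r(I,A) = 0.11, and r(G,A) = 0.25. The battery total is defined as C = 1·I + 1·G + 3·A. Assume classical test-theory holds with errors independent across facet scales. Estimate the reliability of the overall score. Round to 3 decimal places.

0.886

Var(C) = 2.4² + 2.4² + 3²·9.1² + 2·[2.4·2.4·0.25 + 3·2.4·9.1·0.11 + 3·2.4·9.1·0.25] = 756.81 + 50.0544 = 806.864.
With uncorrelated errors the cross-covariances are all true-score covariance, so they carry over unchanged; only the diagonal terms shrink to ρᵢσᵢ².
True-score variance = [2.4²·0.69 + 2.4²·0.84 + 3²·9.1²·0.88] + 50.0544 = 664.668 + 50.0544 = 714.722.
Reliability = 714.722 / 806.864 = 0.886.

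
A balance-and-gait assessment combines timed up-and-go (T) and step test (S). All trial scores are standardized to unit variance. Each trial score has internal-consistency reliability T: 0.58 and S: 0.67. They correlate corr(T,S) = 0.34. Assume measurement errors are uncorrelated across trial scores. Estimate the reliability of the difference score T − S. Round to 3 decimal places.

Var(T−S) = 1 + 1 − 2·0.34 = 2 − 0.68 = 1.32.
Because errors are independent across components, Cov(Tᵢ,Tⱼ) = Cov(Xᵢ,Xⱼ); the off-diagonal part of the true-score variance is the same as above.
True-score variance = [0.58 + 0.67] − 0.68 = 1.25 − 0.68 = 0.57.
Reliability = 0.57 / 1.32 = 0.432.

0.432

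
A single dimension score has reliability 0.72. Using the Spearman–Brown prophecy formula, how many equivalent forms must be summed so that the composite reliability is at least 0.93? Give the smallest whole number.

k ≥ ρ*(1−ρ₁)/(ρ₁(1−ρ*)) = 0.93·0.28 / (0.72·0.07) = 5.167.
Smallest integer k = 6.

6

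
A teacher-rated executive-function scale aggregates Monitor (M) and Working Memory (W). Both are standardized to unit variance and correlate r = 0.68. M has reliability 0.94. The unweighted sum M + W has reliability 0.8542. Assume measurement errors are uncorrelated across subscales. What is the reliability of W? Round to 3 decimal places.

0.570

Var(M+W) = 2 + 2·0.68 = 3.360.
True-score variance = ρ_M + ρ_W + 2·0.68, so 0.8542 = (0.94 + ρ_W + 1.36) / 3.360.
ρ_W = 0.8542·3.360 − 0.94 − 1.36 = 0.570.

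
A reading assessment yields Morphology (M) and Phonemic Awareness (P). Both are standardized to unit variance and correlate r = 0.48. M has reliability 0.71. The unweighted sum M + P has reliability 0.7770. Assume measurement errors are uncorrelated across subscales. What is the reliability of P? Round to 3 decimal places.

0.630

Var(M+P) = 2 + 2·0.48 = 2.960.
True-score variance = ρ_M + ρ_P + 2·0.48, so 0.7770 = (0.71 + ρ_P + 0.96) / 2.960.
ρ_P = 0.7770·2.960 − 0.71 − 0.96 = 0.630.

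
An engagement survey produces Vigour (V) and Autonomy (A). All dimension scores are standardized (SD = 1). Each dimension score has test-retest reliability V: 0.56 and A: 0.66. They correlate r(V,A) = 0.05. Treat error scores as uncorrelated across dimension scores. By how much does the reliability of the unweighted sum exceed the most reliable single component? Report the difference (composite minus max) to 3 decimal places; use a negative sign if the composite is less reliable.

-0.031

Var(sum) = 2 + 0.1 = 2.1; true-score variance = 1.22 + 0.1 = 1.32; composite reliability = 0.6286.
Max component reliability = 0.6600.
Difference = 0.6286 − 0.6600 = -0.031.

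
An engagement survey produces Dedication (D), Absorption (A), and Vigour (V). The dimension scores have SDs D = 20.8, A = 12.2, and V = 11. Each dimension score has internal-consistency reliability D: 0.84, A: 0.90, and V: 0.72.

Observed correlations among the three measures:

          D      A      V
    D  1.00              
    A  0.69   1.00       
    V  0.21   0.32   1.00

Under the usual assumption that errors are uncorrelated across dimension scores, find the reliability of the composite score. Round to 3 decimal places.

0.904

Var(D+A+V) = 20.8² + 12.2² + 11² + 2·[20.8·12.2·0.69 + 20.8·11·0.21 + 12.2·11·0.32] = 702.48 + 532.173 = 1234.65.
With uncorrelated errors the cross-covariances are all true-score covariance, so they carry over unchanged; only the diagonal terms shrink to ρᵢσᵢ².
True-score variance = [20.8²·0.84 + 12.2²·0.90 + 11²·0.72] + 532.173 = 584.494 + 532.173 = 1116.67.
Reliability = 1116.67 / 1234.65 = 0.904.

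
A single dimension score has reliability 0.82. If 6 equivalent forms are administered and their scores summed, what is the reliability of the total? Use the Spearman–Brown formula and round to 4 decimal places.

ρ_k = kρ / (1 + (k−1)ρ) = 6·0.82 / (1 + 5·0.82) = 4.920 / 5.100 = 0.9647.

0.9647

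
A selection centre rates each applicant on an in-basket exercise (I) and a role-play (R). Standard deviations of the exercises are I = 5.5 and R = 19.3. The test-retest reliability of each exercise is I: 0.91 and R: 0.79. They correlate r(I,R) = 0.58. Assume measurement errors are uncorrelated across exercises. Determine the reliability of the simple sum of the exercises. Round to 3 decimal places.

Var(I+R) = 5.5² + 19.3² + 2·[5.5·19.3·0.58] = 402.74 + 123.134 = 525.874.
With uncorrelated errors the cross-covariances are all true-score covariance, so they carry over unchanged; only the diagonal terms shrink to ρᵢσᵢ².
True-score variance = [5.5²·0.91 + 19.3²·0.79] + 123.134 = 321.795 + 123.134 = 444.929.
Reliability = 444.929 / 525.874 = 0.846.

0.846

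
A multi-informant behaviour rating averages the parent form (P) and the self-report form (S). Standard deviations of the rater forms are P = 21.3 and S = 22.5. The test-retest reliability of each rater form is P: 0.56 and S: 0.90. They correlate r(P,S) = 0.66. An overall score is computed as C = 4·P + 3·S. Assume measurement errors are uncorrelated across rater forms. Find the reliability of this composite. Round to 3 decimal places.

0.812

Var(C) = 4²·21.3² + 3²·22.5² + 2·[12·21.3·22.5·0.66] = 11815.3 + 7591.32 = 19406.6.
Under uncorrelated errors the observed covariances equal the true-score covariances, so only the own-variance terms attenuate.
True-score variance = [4²·21.3²·0.56 + 3²·22.5²·0.90] + 7591.32 = 8165.69 + 7591.32 = 15757.
Reliability = 15757 / 19406.6 = 0.812.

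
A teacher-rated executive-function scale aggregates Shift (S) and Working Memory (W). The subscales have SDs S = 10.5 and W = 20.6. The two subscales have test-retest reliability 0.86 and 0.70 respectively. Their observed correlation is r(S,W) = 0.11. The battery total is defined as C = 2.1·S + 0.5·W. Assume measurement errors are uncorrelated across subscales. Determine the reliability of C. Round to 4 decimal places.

0.8445

Var(C) = 2.1²·10.5² + 0.5²·20.6² + 2·[1.05·10.5·20.6·0.11] = 592.293 + 49.9653 = 642.258.
Because errors are independent across components, Cov(Tᵢ,Tⱼ) = Cov(Xᵢ,Xⱼ); the off-diagonal part of the true-score variance is the same as above.
True-score variance = [2.1²·10.5²·0.86 + 0.5²·20.6²·0.70] + 49.9653 = 492.397 + 49.9653 = 542.362.
Reliability = 542.362 / 642.258 = 0.8445.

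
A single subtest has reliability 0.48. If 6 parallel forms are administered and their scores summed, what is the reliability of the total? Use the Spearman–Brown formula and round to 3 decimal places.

ρ_k = kρ / (1 + (k−1)ρ) = 6·0.48 / (1 + 5·0.48) = 2.880 / 3.400 = 0.847.

0.847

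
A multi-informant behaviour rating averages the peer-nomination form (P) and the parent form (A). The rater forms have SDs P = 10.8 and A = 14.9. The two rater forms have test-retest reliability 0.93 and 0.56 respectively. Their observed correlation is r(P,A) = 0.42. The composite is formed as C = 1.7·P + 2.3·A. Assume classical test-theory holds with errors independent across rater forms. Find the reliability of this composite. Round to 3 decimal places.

Var(C) = 1.7²·10.8² + 2.3²·14.9² + 2·[3.91·10.8·14.9·0.42] = 1511.52 + 528.526 = 2040.05.
Under uncorrelated errors the observed covariances equal the true-score covariances, so only the own-variance terms attenuate.
True-score variance = [1.7²·10.8²·0.93 + 2.3²·14.9²·0.56] + 528.526 = 971.176 + 528.526 = 1499.7.
Reliability = 1499.7 / 2040.05 = 0.735.

0.735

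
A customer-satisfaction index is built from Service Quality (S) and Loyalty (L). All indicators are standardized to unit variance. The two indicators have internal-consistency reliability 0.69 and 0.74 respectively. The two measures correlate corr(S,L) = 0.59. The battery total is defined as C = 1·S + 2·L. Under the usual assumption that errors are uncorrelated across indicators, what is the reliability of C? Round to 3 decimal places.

0.817

Var(C) = 1 + 2² + 2·[2·0.59] = 5 + 2.36 = 7.36.
Under uncorrelated errors the observed covariances equal the true-score covariances, so only the own-variance terms attenuate.
True-score variance = [0.69 + 2²·0.74] + 2.36 = 3.65 + 2.36 = 6.01.
Reliability = 6.01 / 7.36 = 0.817.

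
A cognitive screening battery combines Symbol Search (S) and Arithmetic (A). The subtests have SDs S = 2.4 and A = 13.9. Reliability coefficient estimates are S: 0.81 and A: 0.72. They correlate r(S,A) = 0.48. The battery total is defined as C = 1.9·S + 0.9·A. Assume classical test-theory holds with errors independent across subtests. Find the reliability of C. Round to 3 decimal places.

Var(C) = 1.9²·2.4² + 0.9²·13.9² + 2·[1.71·2.4·13.9·0.48] = 177.294 + 54.7638 = 232.057.
Under uncorrelated errors the observed covariances equal the true-score covariances, so only the own-variance terms attenuate.
True-score variance = [1.9²·2.4²·0.81 + 0.9²·13.9²·0.72] + 54.7638 = 129.523 + 54.7638 = 184.287.
Reliability = 184.287 / 232.057 = 0.794.

0.794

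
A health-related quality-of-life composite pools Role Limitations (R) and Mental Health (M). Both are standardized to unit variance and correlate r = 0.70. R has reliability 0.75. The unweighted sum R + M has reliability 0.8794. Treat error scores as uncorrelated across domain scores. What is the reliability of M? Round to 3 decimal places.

Var(R+M) = 2 + 2·0.70 = 3.400.
True-score variance = ρ_R + ρ_M + 2·0.70, so 0.8794 = (0.75 + ρ_M + 1.40) / 3.400.
ρ_M = 0.8794·3.400 − 0.75 − 1.40 = 0.840.

0.840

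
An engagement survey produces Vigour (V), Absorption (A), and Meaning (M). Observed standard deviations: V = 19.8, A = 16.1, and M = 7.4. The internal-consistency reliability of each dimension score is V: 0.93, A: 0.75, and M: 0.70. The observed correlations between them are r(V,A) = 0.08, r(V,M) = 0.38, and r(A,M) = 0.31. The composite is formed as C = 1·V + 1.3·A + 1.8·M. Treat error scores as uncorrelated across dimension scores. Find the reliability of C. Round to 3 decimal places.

0.869

Var(C) = 19.8² + 1.3²·16.1² + 1.8²·7.4² + 2·[1.3·19.8·16.1·0.08 + 1.8·19.8·7.4·0.38 + 2.34·16.1·7.4·0.31] = 1007.53 + 439.594 = 1447.12.
Under uncorrelated errors the observed covariances equal the true-score covariances, so only the own-variance terms attenuate.
True-score variance = [19.8²·0.93 + 1.3²·16.1²·0.75 + 1.8²·7.4²·0.70] + 439.594 = 817.342 + 439.594 = 1256.94.
Reliability = 1256.94 / 1447.12 = 0.869.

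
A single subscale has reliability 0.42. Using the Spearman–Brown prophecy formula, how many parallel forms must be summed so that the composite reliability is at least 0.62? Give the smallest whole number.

k ≥ ρ*(1−ρ₁)/(ρ₁(1−ρ*)) = 0.62·0.58 / (0.42·0.38) = 2.253.
Smallest integer k = 3.

3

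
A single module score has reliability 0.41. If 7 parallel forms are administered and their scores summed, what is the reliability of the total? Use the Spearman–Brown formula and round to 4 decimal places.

0.8295

ρ_k = kρ / (1 + (k−1)ρ) = 7·0.41 / (1 + 6·0.41) = 2.870 / 3.460 = 0.8295.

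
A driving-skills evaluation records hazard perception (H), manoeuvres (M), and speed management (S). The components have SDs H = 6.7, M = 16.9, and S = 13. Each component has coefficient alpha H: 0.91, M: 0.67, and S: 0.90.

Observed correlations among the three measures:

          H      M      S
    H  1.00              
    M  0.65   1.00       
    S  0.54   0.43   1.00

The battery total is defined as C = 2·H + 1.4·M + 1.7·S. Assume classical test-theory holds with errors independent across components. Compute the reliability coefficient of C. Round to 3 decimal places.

0.896

Var(C) = 2²·6.7² + 1.4²·16.9² + 1.7²·13² + 2·[2.8·6.7·16.9·0.65 + 3.4·6.7·13·0.54 + 2.38·16.9·13·0.43] = 1227.77 + 1181.67 = 2409.44.
Because errors are independent across components, Cov(Tᵢ,Tⱼ) = Cov(Xᵢ,Xⱼ); the off-diagonal part of the true-score variance is the same as above.
True-score variance = [2²·6.7²·0.91 + 1.4²·16.9²·0.67 + 1.7²·13²·0.90] + 1181.67 = 978.032 + 1181.67 = 2159.7.
Reliability = 2159.7 / 2409.44 = 0.896.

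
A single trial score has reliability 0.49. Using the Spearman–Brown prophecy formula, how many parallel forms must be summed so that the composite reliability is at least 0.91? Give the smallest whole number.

k ≥ ρ*(1−ρ₁)/(ρ₁(1−ρ*)) = 0.91·0.51 / (0.49·0.09) = 10.524.
Smallest integer k = 11.

11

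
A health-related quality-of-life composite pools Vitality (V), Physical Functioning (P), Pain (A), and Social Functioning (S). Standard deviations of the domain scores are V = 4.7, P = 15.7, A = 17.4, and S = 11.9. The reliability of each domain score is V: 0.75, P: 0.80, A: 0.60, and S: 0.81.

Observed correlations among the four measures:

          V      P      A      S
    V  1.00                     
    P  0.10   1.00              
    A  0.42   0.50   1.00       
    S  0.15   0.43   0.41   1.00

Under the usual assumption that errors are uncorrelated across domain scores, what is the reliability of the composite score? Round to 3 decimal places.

0.857

Var(V+P+A+S) = 4.7² + 15.7² + 17.4² + 11.9² + 2·[4.7·15.7·0.10 + 4.7·17.4·0.42 + 4.7·11.9·0.15 + 15.7·17.4·0.50 + 15.7·11.9·0.43 + 17.4·11.9·0.41] = 712.95 + 703.875 = 1416.83.
With uncorrelated errors the cross-covariances are all true-score covariance, so they carry over unchanged; only the diagonal terms shrink to ρᵢσᵢ².
True-score variance = [4.7²·0.75 + 15.7²·0.80 + 17.4²·0.60 + 11.9²·0.81] + 703.875 = 510.12 + 703.875 = 1213.99.
Reliability = 1213.99 / 1416.83 = 0.857.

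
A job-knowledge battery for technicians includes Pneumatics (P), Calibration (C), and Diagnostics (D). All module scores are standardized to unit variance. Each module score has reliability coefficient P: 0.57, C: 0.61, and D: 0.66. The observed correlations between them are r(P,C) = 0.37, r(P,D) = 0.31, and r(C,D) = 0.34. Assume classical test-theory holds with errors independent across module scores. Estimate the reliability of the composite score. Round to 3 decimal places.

Var(P+C+D) = 3 + 2·[0.37 + 0.31 + 0.34] = 3 + 2.04 = 5.04.
Under uncorrelated errors the observed covariances equal the true-score covariances, so only the own-variance terms attenuate.
True-score variance = [0.57 + 0.61 + 0.66] + 2.04 = 1.84 + 2.04 = 3.88.
Reliability = 3.88 / 5.04 = 0.770.

0.770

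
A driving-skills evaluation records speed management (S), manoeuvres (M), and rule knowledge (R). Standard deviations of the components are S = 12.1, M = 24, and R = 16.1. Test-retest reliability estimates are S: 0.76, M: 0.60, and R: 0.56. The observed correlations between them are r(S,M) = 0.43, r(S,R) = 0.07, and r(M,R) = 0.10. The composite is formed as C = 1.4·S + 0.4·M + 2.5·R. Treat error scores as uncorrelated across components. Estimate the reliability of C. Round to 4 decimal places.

0.6459

Var(C) = 1.4²·12.1² + 0.4²·24² + 2.5²·16.1² + 2·[0.56·12.1·24·0.43 + 3.5·12.1·16.1·0.07 + 24·16.1·0.10] = 1999.19 + 312.594 = 2311.78.
Because errors are independent across components, Cov(Tᵢ,Tⱼ) = Cov(Xᵢ,Xⱼ); the off-diagonal part of the true-score variance is the same as above.
True-score variance = [1.4²·12.1²·0.76 + 0.4²·24²·0.60 + 2.5²·16.1²·0.56] + 312.594 = 1180.62 + 312.594 = 1493.22.
Reliability = 1493.22 / 2311.78 = 0.6459.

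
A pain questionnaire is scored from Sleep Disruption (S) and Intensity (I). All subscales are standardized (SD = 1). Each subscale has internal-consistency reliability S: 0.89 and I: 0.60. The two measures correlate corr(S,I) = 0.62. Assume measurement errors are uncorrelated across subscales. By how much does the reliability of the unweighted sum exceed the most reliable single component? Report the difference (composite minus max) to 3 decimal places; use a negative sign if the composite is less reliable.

Var(sum) = 2 + 1.24 = 3.24; true-score variance = 1.49 + 1.24 = 2.73; composite reliability = 0.8426.
Max component reliability = 0.8900.
Difference = 0.8426 − 0.8900 = -0.047.

-0.047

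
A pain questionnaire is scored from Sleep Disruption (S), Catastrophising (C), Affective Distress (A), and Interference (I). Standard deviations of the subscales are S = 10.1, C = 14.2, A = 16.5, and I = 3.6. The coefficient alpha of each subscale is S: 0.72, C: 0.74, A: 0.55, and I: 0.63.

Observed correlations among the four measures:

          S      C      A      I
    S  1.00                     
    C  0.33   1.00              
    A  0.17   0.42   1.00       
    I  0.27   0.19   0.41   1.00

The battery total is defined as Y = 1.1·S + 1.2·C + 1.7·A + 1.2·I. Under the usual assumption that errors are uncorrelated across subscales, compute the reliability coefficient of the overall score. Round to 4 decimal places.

0.7651

Var(Y) = 1.1²·10.1² + 1.2²·14.2² + 1.7²·16.5² + 1.2²·3.6² + 2·[1.32·10.1·14.2·0.33 + 1.87·10.1·16.5·0.17 + 1.32·10.1·3.6·0.27 + 2.04·14.2·16.5·0.42 + 1.44·14.2·3.6·0.19 + 2.04·16.5·3.6·0.41] = 1219.26 + 785.655 = 2004.91.
Because errors are independent across components, Cov(Tᵢ,Tⱼ) = Cov(Xᵢ,Xⱼ); the off-diagonal part of the true-score variance is the same as above.
True-score variance = [1.1²·10.1²·0.72 + 1.2²·14.2²·0.74 + 1.7²·16.5²·0.55 + 1.2²·3.6²·0.63] + 785.655 = 748.237 + 785.655 = 1533.89.
Reliability = 1533.89 / 2004.91 = 0.7651.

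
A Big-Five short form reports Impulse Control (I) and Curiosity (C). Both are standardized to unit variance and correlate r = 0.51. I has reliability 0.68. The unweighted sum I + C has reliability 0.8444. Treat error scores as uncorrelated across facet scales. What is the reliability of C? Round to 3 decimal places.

0.850

Var(I+C) = 2 + 2·0.51 = 3.020.
True-score variance = ρ_I + ρ_C + 2·0.51, so 0.8444 = (0.68 + ρ_C + 1.02) / 3.020.
ρ_C = 0.8444·3.020 − 0.68 − 1.02 = 0.850.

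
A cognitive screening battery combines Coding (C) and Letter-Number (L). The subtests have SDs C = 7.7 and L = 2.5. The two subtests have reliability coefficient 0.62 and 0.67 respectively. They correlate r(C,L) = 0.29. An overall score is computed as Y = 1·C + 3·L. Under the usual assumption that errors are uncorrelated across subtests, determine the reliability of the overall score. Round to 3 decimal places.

0.724

Var(Y) = 7.7² + 3²·2.5² + 2·[3·7.7·2.5·0.29] = 115.54 + 33.495 = 149.035.
Because errors are independent across components, Cov(Tᵢ,Tⱼ) = Cov(Xᵢ,Xⱼ); the off-diagonal part of the true-score variance is the same as above.
True-score variance = [7.7²·0.62 + 3²·2.5²·0.67] + 33.495 = 74.4473 + 33.495 = 107.942.
Reliability = 107.942 / 149.035 = 0.724.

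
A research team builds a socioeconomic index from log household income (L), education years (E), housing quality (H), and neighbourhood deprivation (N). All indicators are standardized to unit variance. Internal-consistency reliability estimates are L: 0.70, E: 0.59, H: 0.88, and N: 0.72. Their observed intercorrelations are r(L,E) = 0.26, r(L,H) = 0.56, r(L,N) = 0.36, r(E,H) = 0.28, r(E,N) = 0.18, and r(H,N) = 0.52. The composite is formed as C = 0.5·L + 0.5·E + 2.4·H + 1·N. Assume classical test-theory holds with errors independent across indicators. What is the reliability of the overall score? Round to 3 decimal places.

Var(C) = 0.5² + 0.5² + 2.4² + 1 + 2·[0.25·0.26 + 1.2·0.56 + 0.5·0.36 + 1.2·0.28 + 0.5·0.18 + 2.4·0.52] = 7.26 + 5.182 = 12.442.
Because errors are independent across components, Cov(Tᵢ,Tⱼ) = Cov(Xᵢ,Xⱼ); the off-diagonal part of the true-score variance is the same as above.
True-score variance = [0.5²·0.70 + 0.5²·0.59 + 2.4²·0.88 + 0.72] + 5.182 = 6.1113 + 5.182 = 11.2933.
Reliability = 11.2933 / 12.442 = 0.908.

0.908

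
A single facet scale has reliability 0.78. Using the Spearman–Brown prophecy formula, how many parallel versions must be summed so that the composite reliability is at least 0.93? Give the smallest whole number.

4

k ≥ ρ*(1−ρ₁)/(ρ₁(1−ρ*)) = 0.93·0.22 / (0.78·0.07) = 3.747.
Smallest integer k = 4.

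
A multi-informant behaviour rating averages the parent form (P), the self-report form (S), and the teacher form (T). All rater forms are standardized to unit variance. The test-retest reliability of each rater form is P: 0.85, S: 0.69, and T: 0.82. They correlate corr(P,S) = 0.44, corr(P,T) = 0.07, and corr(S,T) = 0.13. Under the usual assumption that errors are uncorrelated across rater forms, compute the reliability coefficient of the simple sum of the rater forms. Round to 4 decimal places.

Var(P+S+T) = 3 + 2·[0.44 + 0.07 + 0.13] = 3 + 1.28 = 4.28.
With uncorrelated errors the cross-covariances are all true-score covariance, so they carry over unchanged; only the diagonal terms shrink to ρᵢσᵢ².
True-score variance = [0.85 + 0.69 + 0.82] + 1.28 = 2.36 + 1.28 = 3.64.
Reliability = 3.64 / 4.28 = 0.8505.

0.8505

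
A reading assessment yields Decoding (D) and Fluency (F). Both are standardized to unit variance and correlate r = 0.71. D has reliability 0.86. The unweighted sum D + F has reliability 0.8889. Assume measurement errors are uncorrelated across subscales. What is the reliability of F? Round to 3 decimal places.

Var(D+F) = 2 + 2·0.71 = 3.420.
True-score variance = ρ_D + ρ_F + 2·0.71, so 0.8889 = (0.86 + ρ_F + 1.42) / 3.420.
ρ_F = 0.8889·3.420 − 0.86 − 1.42 = 0.760.

0.760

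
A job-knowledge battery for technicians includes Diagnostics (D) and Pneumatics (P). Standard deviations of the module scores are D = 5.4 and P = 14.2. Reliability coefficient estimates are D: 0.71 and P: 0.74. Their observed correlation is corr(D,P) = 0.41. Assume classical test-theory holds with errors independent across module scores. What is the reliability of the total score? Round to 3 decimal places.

0.793

Var(D+P) = 5.4² + 14.2² + 2·[5.4·14.2·0.41] = 230.8 + 62.8776 = 293.678.
Under uncorrelated errors the observed covariances equal the true-score covariances, so only the own-variance terms attenuate.
True-score variance = [5.4²·0.71 + 14.2²·0.74] + 62.8776 = 169.917 + 62.8776 = 232.795.
Reliability = 232.795 / 293.678 = 0.793.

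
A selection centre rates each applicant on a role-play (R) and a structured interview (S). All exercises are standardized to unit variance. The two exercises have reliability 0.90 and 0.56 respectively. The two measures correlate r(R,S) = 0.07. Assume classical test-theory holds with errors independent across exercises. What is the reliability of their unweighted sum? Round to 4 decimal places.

0.7477

Var(R+S) = 2 + 2·[0.07] = 2 + 0.14 = 2.14.
With uncorrelated errors the cross-covariances are all true-score covariance, so they carry over unchanged; only the diagonal terms shrink to ρᵢσᵢ².
True-score variance = [0.90 + 0.56] + 0.14 = 1.46 + 0.14 = 1.6.
Reliability = 1.6 / 2.14 = 0.7477.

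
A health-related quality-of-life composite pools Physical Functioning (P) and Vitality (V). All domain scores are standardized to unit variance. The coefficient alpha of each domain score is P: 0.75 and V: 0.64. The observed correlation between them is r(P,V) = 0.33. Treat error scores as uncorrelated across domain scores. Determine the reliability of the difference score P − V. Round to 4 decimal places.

0.5448

Var(P−V) = 1 + 1 − 2·0.33 = 2 − 0.66 = 1.34.
With uncorrelated errors the cross-covariances are all true-score covariance, so they carry over unchanged; only the diagonal terms shrink to ρᵢσᵢ².
True-score variance = [0.75 + 0.64] − 0.66 = 1.39 − 0.66 = 0.73.
Reliability = 0.73 / 1.34 = 0.5448.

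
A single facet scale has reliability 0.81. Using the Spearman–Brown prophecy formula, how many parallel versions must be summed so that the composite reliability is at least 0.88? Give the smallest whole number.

2

k ≥ ρ*(1−ρ₁)/(ρ₁(1−ρ*)) = 0.88·0.19 / (0.81·0.12) = 1.720.
Smallest integer k = 2.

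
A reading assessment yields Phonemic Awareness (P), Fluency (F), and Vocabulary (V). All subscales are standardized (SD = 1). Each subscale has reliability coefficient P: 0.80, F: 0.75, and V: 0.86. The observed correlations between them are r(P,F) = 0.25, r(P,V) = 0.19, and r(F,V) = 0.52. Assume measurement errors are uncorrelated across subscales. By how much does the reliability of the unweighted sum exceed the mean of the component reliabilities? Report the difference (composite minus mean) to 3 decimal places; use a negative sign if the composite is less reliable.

0.077

Var(sum) = 3 + 1.92 = 4.92; true-score variance = 2.41 + 1.92 = 4.33; composite reliability = 0.8801.
Mean component reliability = 0.8033.
Difference = 0.8801 − 0.8033 = 0.077.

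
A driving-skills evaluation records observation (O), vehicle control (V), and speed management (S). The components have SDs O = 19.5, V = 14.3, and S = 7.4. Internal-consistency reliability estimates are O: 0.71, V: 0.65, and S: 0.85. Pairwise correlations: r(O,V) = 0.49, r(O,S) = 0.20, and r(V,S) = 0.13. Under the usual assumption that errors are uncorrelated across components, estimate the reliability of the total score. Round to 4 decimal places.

0.8096

Var(O+V+S) = 19.5² + 14.3² + 7.4² + 2·[19.5·14.3·0.49 + 19.5·7.4·0.20 + 14.3·7.4·0.13] = 639.5 + 358.506 = 998.006.
Because errors are independent across components, Cov(Tᵢ,Tⱼ) = Cov(Xᵢ,Xⱼ); the off-diagonal part of the true-score variance is the same as above.
True-score variance = [19.5²·0.71 + 14.3²·0.65 + 7.4²·0.85] + 358.506 = 449.442 + 358.506 = 807.948.
Reliability = 807.948 / 998.006 = 0.8096.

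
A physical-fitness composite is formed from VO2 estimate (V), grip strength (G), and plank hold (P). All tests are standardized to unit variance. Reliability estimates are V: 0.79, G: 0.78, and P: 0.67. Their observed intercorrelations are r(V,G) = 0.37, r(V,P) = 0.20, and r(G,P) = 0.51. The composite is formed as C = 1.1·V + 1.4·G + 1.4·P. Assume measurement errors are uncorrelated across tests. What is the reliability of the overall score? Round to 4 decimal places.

0.8501

Var(C) = 1.1² + 1.4² + 1.4² + 2·[1.54·0.37 + 1.54·0.20 + 1.96·0.51] = 5.13 + 3.7548 = 8.8848.
Under uncorrelated errors the observed covariances equal the true-score covariances, so only the own-variance terms attenuate.
True-score variance = [1.1²·0.79 + 1.4²·0.78 + 1.4²·0.67] + 3.7548 = 3.7979 + 3.7548 = 7.5527.
Reliability = 7.5527 / 8.8848 = 0.8501.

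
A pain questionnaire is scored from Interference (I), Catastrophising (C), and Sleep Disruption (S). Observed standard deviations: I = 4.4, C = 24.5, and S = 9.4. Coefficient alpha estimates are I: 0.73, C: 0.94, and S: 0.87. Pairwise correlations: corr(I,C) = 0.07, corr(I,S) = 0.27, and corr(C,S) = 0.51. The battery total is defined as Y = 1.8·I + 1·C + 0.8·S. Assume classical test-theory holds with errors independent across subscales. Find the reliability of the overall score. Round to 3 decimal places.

0.938

Var(Y) = 1.8²·4.4² + 24.5² + 0.8²·9.4² + 2·[1.8·4.4·24.5·0.07 + 1.44·4.4·9.4·0.27 + 0.8·24.5·9.4·0.51] = 719.527 + 247.252 = 966.779.
Because errors are independent across components, Cov(Tᵢ,Tⱼ) = Cov(Xᵢ,Xⱼ); the off-diagonal part of the true-score variance is the same as above.
True-score variance = [1.8²·4.4²·0.73 + 24.5²·0.94 + 0.8²·9.4²·0.87] + 247.252 = 659.224 + 247.252 = 906.476.
Reliability = 906.476 / 966.779 = 0.938.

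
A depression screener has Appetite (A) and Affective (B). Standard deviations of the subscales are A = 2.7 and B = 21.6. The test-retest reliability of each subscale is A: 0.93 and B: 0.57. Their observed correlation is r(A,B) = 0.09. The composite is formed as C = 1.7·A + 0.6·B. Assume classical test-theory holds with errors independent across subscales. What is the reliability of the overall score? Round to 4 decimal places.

0.6310

Var(C) = 1.7²·2.7² + 0.6²·21.6² + 2·[1.02·2.7·21.6·0.09] = 189.03 + 10.7076 = 199.737.
Under uncorrelated errors the observed covariances equal the true-score covariances, so only the own-variance terms attenuate.
True-score variance = [1.7²·2.7²·0.93 + 0.6²·21.6²·0.57] + 10.7076 = 115.331 + 10.7076 = 126.039.
Reliability = 126.039 / 199.737 = 0.6310.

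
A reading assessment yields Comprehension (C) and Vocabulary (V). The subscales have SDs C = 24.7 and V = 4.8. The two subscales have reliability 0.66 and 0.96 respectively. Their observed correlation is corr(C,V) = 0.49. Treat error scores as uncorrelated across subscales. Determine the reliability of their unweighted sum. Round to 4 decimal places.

Var(C+V) = 24.7² + 4.8² + 2·[24.7·4.8·0.49] = 633.13 + 116.189 = 749.319.
Because errors are independent across components, Cov(Tᵢ,Tⱼ) = Cov(Xᵢ,Xⱼ); the off-diagonal part of the true-score variance is the same as above.
True-score variance = [24.7²·0.66 + 4.8²·0.96] + 116.189 = 424.778 + 116.189 = 540.967.
Reliability = 540.967 / 749.319 = 0.7219.

0.7219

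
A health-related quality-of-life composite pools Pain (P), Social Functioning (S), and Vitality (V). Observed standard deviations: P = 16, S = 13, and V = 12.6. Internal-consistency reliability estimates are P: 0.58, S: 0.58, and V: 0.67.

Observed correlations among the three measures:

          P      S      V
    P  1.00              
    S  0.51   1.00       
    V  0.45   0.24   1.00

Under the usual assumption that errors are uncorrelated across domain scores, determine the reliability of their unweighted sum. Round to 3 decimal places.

0.781

Var(P+S+V) = 16² + 13² + 12.6² + 2·[16·13·0.51 + 16·12.6·0.45 + 13·12.6·0.24] = 583.76 + 472.224 = 1055.98.
With uncorrelated errors the cross-covariances are all true-score covariance, so they carry over unchanged; only the diagonal terms shrink to ρᵢσᵢ².
True-score variance = [16²·0.58 + 13²·0.58 + 12.6²·0.67] + 472.224 = 352.869 + 472.224 = 825.093.
Reliability = 825.093 / 1055.98 = 0.781.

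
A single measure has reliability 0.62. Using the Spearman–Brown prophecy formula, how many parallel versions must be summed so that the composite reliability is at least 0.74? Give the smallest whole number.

2

k ≥ ρ*(1−ρ₁)/(ρ₁(1−ρ*)) = 0.74·0.38 / (0.62·0.26) = 1.744.
Smallest integer k = 2.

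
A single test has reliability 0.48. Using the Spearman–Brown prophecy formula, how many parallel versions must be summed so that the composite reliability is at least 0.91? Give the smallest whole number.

k ≥ ρ*(1−ρ₁)/(ρ₁(1−ρ*)) = 0.91·0.52 / (0.48·0.09) = 10.954.
Smallest integer k = 11.

11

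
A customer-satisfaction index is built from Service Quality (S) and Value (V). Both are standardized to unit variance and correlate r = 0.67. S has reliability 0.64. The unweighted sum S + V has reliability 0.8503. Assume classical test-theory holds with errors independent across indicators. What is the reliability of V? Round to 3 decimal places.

0.860

Var(S+V) = 2 + 2·0.67 = 3.340.
True-score variance = ρ_S + ρ_V + 2·0.67, so 0.8503 = (0.64 + ρ_V + 1.34) / 3.340.
ρ_V = 0.8503·3.340 − 0.64 − 1.34 = 0.860.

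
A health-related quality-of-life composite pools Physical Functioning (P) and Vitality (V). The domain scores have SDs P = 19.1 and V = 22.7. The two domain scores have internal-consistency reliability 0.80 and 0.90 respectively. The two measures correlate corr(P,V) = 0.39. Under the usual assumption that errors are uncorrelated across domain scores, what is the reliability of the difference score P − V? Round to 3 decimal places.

Var(P−V) = 19.1² + 22.7² − 2·19.1·22.7·0.39 = 880.1 − 338.185 = 541.915.
Under uncorrelated errors the observed covariances equal the true-score covariances, so only the own-variance terms attenuate.
True-score variance = [19.1²·0.80 + 22.7²·0.90] − 338.185 = 755.609 − 338.185 = 417.424.
Reliability = 417.424 / 541.915 = 0.770.

0.770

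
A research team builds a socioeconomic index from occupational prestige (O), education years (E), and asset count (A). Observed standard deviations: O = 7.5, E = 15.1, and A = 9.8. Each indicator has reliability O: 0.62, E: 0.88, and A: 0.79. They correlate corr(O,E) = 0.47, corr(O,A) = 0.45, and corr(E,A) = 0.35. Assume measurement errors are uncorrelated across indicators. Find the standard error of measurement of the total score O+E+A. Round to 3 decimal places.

Var(total) = 380.3 + 276.191 = 656.491.
True-score variance = 311.395 + 276.191 = 587.586, so reliability = 0.8950.
Error variance = 656.491 − 587.586 = 68.9046; SEM = √68.9046 = 8.301.

8.301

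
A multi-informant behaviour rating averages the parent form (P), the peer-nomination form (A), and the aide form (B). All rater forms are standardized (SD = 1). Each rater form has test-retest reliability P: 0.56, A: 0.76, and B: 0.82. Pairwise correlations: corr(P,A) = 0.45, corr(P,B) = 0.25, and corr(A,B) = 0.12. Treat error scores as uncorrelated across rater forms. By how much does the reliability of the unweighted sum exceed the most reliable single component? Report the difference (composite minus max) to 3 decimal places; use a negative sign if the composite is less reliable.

Var(sum) = 3 + 1.64 = 4.64; true-score variance = 2.14 + 1.64 = 3.78; composite reliability = 0.8147.
Max component reliability = 0.8200.
Difference = 0.8147 − 0.8200 = -0.005.

-0.005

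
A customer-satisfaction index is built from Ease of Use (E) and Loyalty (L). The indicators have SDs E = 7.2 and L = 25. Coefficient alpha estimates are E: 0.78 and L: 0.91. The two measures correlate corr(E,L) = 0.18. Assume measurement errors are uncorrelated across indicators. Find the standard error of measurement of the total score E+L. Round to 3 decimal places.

8.225

Var(total) = 676.84 + 64.8 = 741.64.
True-score variance = 609.185 + 64.8 = 673.985, so reliability = 0.9088.
Error variance = 741.64 − 673.985 = 67.6548; SEM = √67.6548 = 8.225.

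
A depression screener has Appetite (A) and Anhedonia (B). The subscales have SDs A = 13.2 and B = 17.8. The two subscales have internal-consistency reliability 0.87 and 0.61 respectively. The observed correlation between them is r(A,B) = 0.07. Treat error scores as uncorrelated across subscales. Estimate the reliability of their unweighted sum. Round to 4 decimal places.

0.7209

Var(A+B) = 13.2² + 17.8² + 2·[13.2·17.8·0.07] = 491.08 + 32.8944 = 523.974.
Under uncorrelated errors the observed covariances equal the true-score covariances, so only the own-variance terms attenuate.
True-score variance = [13.2²·0.87 + 17.8²·0.61] + 32.8944 = 344.861 + 32.8944 = 377.756.
Reliability = 377.756 / 523.974 = 0.7209.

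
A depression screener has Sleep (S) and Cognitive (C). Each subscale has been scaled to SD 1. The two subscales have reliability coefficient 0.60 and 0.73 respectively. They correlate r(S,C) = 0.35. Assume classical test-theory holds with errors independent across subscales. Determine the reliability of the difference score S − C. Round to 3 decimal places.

0.485

Var(S−C) = 1 + 1 − 2·0.35 = 2 − 0.7 = 1.3.
Under uncorrelated errors the observed covariances equal the true-score covariances, so only the own-variance terms attenuate.
True-score variance = [0.60 + 0.73] − 0.7 = 1.33 − 0.7 = 0.63.
Reliability = 0.63 / 1.3 = 0.485.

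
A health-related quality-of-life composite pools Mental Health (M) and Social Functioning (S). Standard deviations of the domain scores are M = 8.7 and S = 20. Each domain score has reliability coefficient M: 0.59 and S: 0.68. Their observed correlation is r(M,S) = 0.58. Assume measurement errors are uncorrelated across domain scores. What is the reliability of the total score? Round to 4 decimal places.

0.7653

Var(M+S) = 8.7² + 20² + 2·[8.7·20·0.58] = 475.69 + 201.84 = 677.53.
Under uncorrelated errors the observed covariances equal the true-score covariances, so only the own-variance terms attenuate.
True-score variance = [8.7²·0.59 + 20²·0.68] + 201.84 = 316.657 + 201.84 = 518.497.
Reliability = 518.497 / 677.53 = 0.7653.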